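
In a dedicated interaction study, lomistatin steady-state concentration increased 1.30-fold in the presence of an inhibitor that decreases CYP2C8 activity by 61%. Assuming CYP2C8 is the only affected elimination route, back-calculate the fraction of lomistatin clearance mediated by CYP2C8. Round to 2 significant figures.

0.38

CL'/CL = 1 / 1.30 = 0.7692
0.39·fm + (1 − fm) = 0.7692
fm = (0.7692 − 1) / (0.39 − 1) = 0.38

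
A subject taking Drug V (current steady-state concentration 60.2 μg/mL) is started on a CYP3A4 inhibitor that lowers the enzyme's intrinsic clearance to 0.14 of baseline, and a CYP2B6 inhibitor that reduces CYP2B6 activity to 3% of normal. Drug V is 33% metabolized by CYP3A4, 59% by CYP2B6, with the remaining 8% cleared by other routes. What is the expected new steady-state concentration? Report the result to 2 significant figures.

4.2 × 10² μg/mL

CYP3A4: 0.33 × 0.14 = 0.0462
CYP2B6: 0.59 × 0.03 = 0.0177
Other: 0.08 (unchanged)
Relative clearance = 0.0462 + 0.0177 + 0.08 = 0.1439.
Steady-state concentration ∝ 1/CL: new value = 60.2 / 0.1439 = 4.2 × 10² μg/mL.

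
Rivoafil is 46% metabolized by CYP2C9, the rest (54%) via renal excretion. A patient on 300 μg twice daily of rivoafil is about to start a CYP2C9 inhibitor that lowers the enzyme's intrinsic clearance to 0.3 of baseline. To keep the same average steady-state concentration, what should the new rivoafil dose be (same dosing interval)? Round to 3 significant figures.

The CYP2C9 pathway (46% of clearance) is reduced to 0.3× activity: 0.46 × 0.3 = 0.138.
The remaining 54% of clearance is unaffected.
Relative clearance = 0.138 + 0.54 = 0.678.
Css,avg = (dose rate)/CL, so holding Css fixed requires dose ∝ CL: 300 × 0.678 = 203 μg.

203 μg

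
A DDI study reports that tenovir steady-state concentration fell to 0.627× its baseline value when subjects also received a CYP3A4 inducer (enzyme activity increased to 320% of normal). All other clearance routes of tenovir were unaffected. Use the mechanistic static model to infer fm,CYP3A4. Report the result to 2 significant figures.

Let x = fm,CYP3A4. Because steady-state concentration ∝ 1/CL, relative clearance rose to 1/0.627 = 1.595.
Setting x·3.2 + (1 − x) = 1.595 and solving: x = (1.595 − 1)/(3.2 − 1) = 0.27.

0.27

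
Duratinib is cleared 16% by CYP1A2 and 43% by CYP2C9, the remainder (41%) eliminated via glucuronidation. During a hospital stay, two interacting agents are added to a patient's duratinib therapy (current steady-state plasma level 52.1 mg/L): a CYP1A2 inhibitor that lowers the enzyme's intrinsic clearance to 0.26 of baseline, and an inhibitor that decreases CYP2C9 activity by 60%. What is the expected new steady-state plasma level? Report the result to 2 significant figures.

84 mg/L

The CYP1A2 pathway (16% of clearance) falls to 0.26× activity: 0.16 × 0.26 = 0.0416.
The CYP2C9 pathway (43% of clearance) drops to 0.4× activity: 0.43 × 0.4 = 0.172.
Non-CYP routes (41%) are unchanged.
New clearance relative to baseline: 0.0416 + 0.172 + 0.41 = 0.6236.
Steady-state plasma level ∝ 1/CL: new value = 52.1 / 0.6236 = 84 mg/L.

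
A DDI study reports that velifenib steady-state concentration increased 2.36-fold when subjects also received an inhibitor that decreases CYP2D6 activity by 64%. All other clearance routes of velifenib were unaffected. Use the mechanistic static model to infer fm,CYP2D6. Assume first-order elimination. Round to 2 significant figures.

0.90

Write x for the fraction cleared via CYP2D6. The observed steady-state concentration change means clearance fell to 1/2.36 = 0.4237 of baseline.
Only the CYP2D6 route changed, so 0.4237 = x·0.36 + (1 − x), giving x = 0.90.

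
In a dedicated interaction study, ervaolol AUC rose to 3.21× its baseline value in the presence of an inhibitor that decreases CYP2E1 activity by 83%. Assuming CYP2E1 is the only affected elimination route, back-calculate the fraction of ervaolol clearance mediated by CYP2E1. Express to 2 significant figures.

Let fm be the CYP2E1 fraction. New clearance relative to baseline = fm × 0.17 + (1 − fm).
AUC ratio = 1 / (new CL fraction), so new CL fraction = 1 / 3.21 = 0.3115.
fm × 0.17 + 1 − fm = 0.3115  ⇒  fm × (0.17 − 1) = −0.6885  ⇒  fm = 0.83.

0.83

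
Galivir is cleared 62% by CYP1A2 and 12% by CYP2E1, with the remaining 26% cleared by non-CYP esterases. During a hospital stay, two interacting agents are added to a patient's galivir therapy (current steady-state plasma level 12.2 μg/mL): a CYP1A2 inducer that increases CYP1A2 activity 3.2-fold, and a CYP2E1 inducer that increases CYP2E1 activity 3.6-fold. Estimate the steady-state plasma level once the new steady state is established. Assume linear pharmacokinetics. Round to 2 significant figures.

The CYP1A2 pathway (62% of clearance) increases to 3.2× activity: 0.62 × 3.2 = 1.984.
The CYP2E1 pathway (12% of clearance) rises to 3.6× activity: 0.12 × 3.6 = 0.432.
Non-CYP routes (26%) are unchanged.
New clearance relative to baseline: 1.984 + 0.432 + 0.26 = 2.676.
Dividing the baseline by the relative clearance: 12.2 / 2.676 = 4.6 μg/mL.

4.6 μg/mL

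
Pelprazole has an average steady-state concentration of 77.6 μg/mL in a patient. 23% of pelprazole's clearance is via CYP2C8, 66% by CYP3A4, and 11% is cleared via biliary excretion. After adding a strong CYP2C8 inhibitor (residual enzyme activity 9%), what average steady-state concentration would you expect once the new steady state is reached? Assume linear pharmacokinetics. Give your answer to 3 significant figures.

98.1 μg/mL

The CYP2C8 pathway (23% of clearance) drops to 0.09× activity: 0.23 × 0.09 = 0.0207.
CYP3A4 (66%) and the residual 11% are unaffected.
CL_new/CL_old = 0.0207 + 0.66 + 0.11 = 0.7907.
With dosing unchanged, average steady-state concentration scales as 1/CL: 77.6 / 0.7907 = 98.1 μg/mL.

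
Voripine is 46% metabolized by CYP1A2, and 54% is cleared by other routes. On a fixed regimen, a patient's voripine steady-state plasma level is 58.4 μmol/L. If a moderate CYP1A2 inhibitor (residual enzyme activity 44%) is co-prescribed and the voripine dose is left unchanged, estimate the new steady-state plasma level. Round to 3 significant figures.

CYP1A2: 0.46 × 0.44 = 0.2024
Other: 0.54 (unchanged)
Relative clearance = 0.2024 + 0.54 = 0.7424.
Steady-state plasma level ∝ 1/CL, so new value = 58.4 / 0.7424 = 78.7 μmol/L.

78.7 μmol/L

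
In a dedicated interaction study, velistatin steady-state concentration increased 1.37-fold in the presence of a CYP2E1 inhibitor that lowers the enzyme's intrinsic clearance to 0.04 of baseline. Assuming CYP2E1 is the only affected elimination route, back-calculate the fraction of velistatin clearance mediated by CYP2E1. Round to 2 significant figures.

0.28

Write x for the fraction cleared via CYP2E1. The observed steady-state concentration change means clearance fell to 1/1.37 = 0.7299 of baseline.
Only the CYP2E1 route changed, so 0.7299 = x·0.04 + (1 − x), giving x = 0.28.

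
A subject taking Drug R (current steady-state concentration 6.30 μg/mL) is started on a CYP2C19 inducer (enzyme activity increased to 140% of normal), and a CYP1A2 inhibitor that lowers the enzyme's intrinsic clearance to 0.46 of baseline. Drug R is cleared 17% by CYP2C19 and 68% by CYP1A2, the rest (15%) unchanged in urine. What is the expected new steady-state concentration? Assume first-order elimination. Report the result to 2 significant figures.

The CYP2C19 pathway (17% of clearance) increases to 1.4× activity: 0.17 × 1.4 = 0.238.
The CYP1A2 pathway (68% of clearance) is reduced to 0.46× activity: 0.68 × 0.46 = 0.3128.
The remaining 15% of clearance is unaffected.
New clearance relative to baseline: 0.238 + 0.3128 + 0.15 = 0.7008.
Steady-state concentration ∝ 1/CL: new value = 6.30 / 0.7008 = 9.0 μg/mL.

9.0 μg/mL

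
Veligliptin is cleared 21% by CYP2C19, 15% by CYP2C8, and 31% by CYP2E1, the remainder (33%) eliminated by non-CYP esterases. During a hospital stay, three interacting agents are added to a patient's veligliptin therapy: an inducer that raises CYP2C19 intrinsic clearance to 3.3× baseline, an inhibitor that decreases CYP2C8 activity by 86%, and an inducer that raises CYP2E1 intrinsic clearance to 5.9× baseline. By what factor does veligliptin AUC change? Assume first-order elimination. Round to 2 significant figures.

0.35

The CYP2C19 pathway (21% of clearance) increases to 3.3× activity: 0.21 × 3.3 = 0.693.
The CYP2C8 pathway (15% of clearance) drops to 0.14× activity: 0.15 × 0.14 = 0.021.
The CYP2E1 pathway (31% of clearance) is boosted to 5.9× activity: 0.31 × 5.9 = 1.829.
Non-CYP routes (33%) are unchanged.
Relative clearance = 0.693 + 0.021 + 1.829 + 0.33 = 2.873.
Because AUC varies inversely with clearance, the combined effect is 1 / 2.873 = 0.35.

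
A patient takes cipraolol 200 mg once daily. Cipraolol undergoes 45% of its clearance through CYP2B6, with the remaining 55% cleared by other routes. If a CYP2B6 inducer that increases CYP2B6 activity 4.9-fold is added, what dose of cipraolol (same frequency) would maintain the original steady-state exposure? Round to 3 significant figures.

The CYP2B6 pathway (45% of clearance) increases to 4.9× activity: 0.45 × 4.9 = 2.205.
Non-CYP routes (55%) are unchanged.
Relative clearance = 2.205 + 0.55 = 2.755.
Exposure is unchanged when dose changes in proportion to clearance. New dose = 200 mg × 2.755 = 551 mg.

551 mg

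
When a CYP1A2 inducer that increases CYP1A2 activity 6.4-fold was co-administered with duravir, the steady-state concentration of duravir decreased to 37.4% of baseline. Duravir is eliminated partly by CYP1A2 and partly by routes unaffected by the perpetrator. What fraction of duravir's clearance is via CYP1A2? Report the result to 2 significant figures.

0.31

CL'/CL = 1 / 0.374 = 2.674
6.4·fm + (1 − fm) = 2.674
fm = (2.674 − 1) / (6.4 − 1) = 0.31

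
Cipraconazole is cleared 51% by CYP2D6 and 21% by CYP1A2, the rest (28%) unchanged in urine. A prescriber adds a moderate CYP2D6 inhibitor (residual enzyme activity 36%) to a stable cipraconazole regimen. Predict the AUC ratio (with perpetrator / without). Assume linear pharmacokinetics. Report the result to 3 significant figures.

The CYP2D6 pathway (51% of clearance) is reduced to 0.36× activity: 0.51 × 0.36 = 0.1836.
CYP1A2 (21%) and the residual 28% are unaffected.
Relative clearance = 0.1836 + 0.21 + 0.28 = 0.6736.
Since AUC ∝ 1/CL, the ratio is 1 / 0.6736 = 1.48.

1.48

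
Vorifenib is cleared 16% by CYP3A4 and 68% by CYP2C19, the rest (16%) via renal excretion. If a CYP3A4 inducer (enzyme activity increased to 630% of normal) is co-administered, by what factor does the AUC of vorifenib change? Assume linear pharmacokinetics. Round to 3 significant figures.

0.541

CYP3A4: 0.16 × 6.3 = 1.008
CYP2C19: 0.68 (unchanged)
Other: 0.16 (unchanged)
CL_new/CL_old = 1.008 + 0.68 + 0.16 = 1.848.
AUC ratio = CL_old/CL_new = 1 / 1.848 = 0.541.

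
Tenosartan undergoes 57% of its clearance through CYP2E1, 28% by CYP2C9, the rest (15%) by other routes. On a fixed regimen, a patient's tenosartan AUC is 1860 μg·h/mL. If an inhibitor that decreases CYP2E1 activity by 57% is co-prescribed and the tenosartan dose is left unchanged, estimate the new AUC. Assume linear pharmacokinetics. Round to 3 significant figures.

2.76 × 10³ μg·h/mL

The CYP2E1 pathway (57% of clearance) drops to 0.43× activity: 0.57 × 0.43 = 0.2451.
CYP2C9 (28%) and the residual 15% are unaffected.
Relative clearance = 0.2451 + 0.28 + 0.15 = 0.6751.
AUC ∝ 1/CL, so new value = 1860 / 0.6751 = 2.76 × 10³ μg·h/mL.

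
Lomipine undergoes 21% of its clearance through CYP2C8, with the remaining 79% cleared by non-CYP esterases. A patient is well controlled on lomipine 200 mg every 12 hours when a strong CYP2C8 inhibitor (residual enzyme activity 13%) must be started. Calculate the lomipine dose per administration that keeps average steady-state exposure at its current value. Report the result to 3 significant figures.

163 mg

The CYP2C8 pathway (21% of clearance) drops to 0.13× activity: 0.21 × 0.13 = 0.0273.
Non-CYP routes (79%) are unchanged.
New clearance relative to baseline: 0.0273 + 0.79 = 0.8173.
To maintain the same steady-state level, dose must scale with clearance: new dose = 200 × 0.8173 = 163 mg.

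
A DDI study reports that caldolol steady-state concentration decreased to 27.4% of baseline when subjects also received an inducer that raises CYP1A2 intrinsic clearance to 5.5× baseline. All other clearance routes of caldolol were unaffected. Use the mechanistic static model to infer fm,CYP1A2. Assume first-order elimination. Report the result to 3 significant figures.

0.589

CL'/CL = 1 / 0.274 = 3.65
5.5·fm + (1 − fm) = 3.65
fm = (3.65 − 1) / (5.5 − 1) = 0.589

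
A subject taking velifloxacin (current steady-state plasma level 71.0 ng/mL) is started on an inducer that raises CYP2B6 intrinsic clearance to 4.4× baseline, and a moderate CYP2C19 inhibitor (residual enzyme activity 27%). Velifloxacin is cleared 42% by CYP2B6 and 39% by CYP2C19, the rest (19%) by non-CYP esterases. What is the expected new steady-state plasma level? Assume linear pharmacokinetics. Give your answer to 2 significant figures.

33 ng/mL

The CYP2B6 pathway (42% of clearance) is boosted to 4.4× activity: 0.42 × 4.4 = 1.848.
The CYP2C19 pathway (39% of clearance) falls to 0.27× activity: 0.39 × 0.27 = 0.1053.
The remaining 19% of clearance is unaffected.
New clearance relative to baseline: 1.848 + 0.1053 + 0.19 = 2.1433.
Dividing the baseline by the relative clearance: 71.0 / 2.1433 = 33 ng/mL.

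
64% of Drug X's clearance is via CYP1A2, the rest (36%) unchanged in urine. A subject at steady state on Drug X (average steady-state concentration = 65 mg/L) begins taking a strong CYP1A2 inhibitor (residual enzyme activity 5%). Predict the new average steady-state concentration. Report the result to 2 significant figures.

1.7 × 10² mg/L

CYP1A2: 0.64 × 0.05 = 0.032
Other: 0.36 (unchanged)
New clearance relative to baseline: 0.032 + 0.36 = 0.392.
Average steady-state concentration ∝ 1/CL, so new value = 65 / 0.392 = 1.7 × 10² mg/L.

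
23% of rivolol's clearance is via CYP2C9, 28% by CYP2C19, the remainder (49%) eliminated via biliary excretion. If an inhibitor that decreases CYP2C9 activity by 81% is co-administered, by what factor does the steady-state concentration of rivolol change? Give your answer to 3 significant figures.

The CYP2C9 pathway (23% of clearance) falls to 0.19× activity: 0.23 × 0.19 = 0.0437.
CYP2C19 (28%) and the residual 49% are unaffected.
CL_new/CL_old = 0.0437 + 0.28 + 0.49 = 0.8137.
Since steady-state concentration ∝ 1/CL, the ratio is 1 / 0.8137 = 1.23.

1.23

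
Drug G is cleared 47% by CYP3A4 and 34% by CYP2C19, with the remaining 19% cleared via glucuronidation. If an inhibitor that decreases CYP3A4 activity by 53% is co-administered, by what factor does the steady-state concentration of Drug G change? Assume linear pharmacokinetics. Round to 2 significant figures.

CYP3A4: 0.47 × 0.47 = 0.2209
CYP2C19: 0.34 (unchanged)
Other: 0.19 (unchanged)
Relative clearance = 0.2209 + 0.34 + 0.19 = 0.7509.
Steady-state concentration ratio = CL_old/CL_new = 1 / 0.7509 = 1.3.

1.3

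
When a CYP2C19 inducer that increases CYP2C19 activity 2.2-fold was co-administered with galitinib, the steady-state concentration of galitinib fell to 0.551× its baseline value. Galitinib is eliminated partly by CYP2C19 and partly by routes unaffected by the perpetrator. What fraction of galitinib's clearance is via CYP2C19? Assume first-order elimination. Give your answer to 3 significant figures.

0.679

Write x for the fraction cleared via CYP2C19. The observed steady-state concentration change means clearance rose to 1/0.551 = 1.815 of baseline.
Only the CYP2C19 route changed, so 1.815 = x·2.2 + (1 − x), giving x = 0.679.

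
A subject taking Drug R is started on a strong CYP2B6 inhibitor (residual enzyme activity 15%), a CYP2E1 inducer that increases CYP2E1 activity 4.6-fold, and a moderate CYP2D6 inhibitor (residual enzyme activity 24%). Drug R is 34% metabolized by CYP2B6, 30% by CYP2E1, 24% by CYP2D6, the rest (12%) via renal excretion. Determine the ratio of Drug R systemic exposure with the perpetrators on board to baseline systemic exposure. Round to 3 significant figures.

0.622

The CYP2B6 pathway (34% of clearance) drops to 0.15× activity: 0.34 × 0.15 = 0.051.
The CYP2E1 pathway (30% of clearance) increases to 4.6× activity: 0.3 × 4.6 = 1.38.
The CYP2D6 pathway (24% of clearance) falls to 0.24× activity: 0.24 × 0.24 = 0.0576.
The remaining 12% of clearance is unaffected.
New clearance relative to baseline: 0.051 + 1.38 + 0.0576 + 0.12 = 1.6086.
Systemic exposure ∝ 1/CL: fold-change = 1 / 1.6086 = 0.622.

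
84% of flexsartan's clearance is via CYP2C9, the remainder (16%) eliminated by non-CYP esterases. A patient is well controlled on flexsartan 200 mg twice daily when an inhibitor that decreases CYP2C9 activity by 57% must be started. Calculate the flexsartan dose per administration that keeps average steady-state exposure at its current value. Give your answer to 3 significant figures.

104 mg

The CYP2C9 pathway (84% of clearance) falls to 0.43× activity: 0.84 × 0.43 = 0.3612.
Non-CYP routes (16%) are unchanged.
Relative clearance = 0.3612 + 0.16 = 0.5212.
To maintain the same steady-state level, dose must scale with clearance: new dose = 200 × 0.5212 = 104 mg.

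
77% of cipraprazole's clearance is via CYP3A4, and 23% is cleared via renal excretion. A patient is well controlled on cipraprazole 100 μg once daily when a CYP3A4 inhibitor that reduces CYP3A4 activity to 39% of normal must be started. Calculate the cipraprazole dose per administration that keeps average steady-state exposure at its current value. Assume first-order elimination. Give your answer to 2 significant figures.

CYP3A4: 0.77 × 0.39 = 0.3003
Other: 0.23 (unchanged)
Relative clearance = 0.3003 + 0.23 = 0.5303.
To maintain the same steady-state level, dose must scale with clearance: new dose = 100 × 0.5303 = 53 μg.

53 μg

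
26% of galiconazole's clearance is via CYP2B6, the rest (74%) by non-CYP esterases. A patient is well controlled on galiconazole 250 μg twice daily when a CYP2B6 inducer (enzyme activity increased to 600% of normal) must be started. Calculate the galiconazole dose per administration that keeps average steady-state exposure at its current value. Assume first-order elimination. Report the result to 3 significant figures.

The CYP2B6 pathway (26% of clearance) rises to 6× activity: 0.26 × 6 = 1.56.
Non-CYP routes (74%) are unchanged.
New clearance relative to baseline: 1.56 + 0.74 = 2.3.
Exposure is unchanged when dose changes in proportion to clearance. New dose = 250 μg × 2.3 = 575 μg.

575 μg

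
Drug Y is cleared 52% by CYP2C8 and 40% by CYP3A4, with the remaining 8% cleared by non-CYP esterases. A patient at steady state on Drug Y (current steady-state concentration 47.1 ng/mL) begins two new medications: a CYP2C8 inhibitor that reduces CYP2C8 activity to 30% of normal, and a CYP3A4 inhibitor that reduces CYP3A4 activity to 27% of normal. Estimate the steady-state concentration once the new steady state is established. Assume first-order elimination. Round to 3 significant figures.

The CYP2C8 pathway (52% of clearance) is reduced to 0.3× activity: 0.52 × 0.3 = 0.156.
The CYP3A4 pathway (40% of clearance) is reduced to 0.27× activity: 0.4 × 0.27 = 0.108.
The remaining 8% of clearance is unaffected.
CL_new/CL_old = 0.156 + 0.108 + 0.08 = 0.344.
Dividing the baseline by the relative clearance: 47.1 / 0.344 = 137 ng/mL.

137 ng/mL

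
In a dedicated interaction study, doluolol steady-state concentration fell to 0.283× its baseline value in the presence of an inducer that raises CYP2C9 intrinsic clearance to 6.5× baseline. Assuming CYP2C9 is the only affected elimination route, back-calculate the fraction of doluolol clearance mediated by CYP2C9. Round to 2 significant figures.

0.46

Write x for the fraction cleared via CYP2C9. The observed steady-state concentration change means clearance rose to 1/0.283 = 3.534 of baseline.
Only the CYP2C9 route changed, so 3.534 = x·6.5 + (1 − x), giving x = 0.46.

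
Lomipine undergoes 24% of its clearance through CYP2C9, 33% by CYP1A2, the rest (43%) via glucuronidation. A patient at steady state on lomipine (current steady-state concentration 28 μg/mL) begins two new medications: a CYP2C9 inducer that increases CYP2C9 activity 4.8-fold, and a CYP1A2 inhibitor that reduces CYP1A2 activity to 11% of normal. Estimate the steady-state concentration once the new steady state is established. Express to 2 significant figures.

The CYP2C9 pathway (24% of clearance) rises to 4.8× activity: 0.24 × 4.8 = 1.152.
The CYP1A2 pathway (33% of clearance) falls to 0.11× activity: 0.33 × 0.11 = 0.0363.
The remaining 43% of clearance is unaffected.
CL_new/CL_old = 1.152 + 0.0363 + 0.43 = 1.6183.
Steady-state concentration ∝ 1/CL: new value = 28 / 1.6183 = 17 μg/mL.

17 μg/mL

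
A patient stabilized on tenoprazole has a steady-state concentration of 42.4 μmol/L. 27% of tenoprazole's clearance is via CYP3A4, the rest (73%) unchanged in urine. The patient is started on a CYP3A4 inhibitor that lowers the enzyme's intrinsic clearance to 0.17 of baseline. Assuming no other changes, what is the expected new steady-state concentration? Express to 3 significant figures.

CYP3A4: 0.27 × 0.17 = 0.0459
Other: 0.73 (unchanged)
New clearance relative to baseline: 0.0459 + 0.73 = 0.7759.
With dosing unchanged, steady-state concentration scales as 1/CL: 42.4 / 0.7759 = 54.6 μmol/L.

54.6 μmol/L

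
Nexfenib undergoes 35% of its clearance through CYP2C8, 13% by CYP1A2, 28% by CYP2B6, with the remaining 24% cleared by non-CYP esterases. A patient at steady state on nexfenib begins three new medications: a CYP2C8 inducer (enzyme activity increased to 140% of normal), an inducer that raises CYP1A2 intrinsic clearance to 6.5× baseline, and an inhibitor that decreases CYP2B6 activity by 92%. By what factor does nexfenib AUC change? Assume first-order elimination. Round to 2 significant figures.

0.63

CYP2C8: 0.35 × 1.4 = 0.49
CYP1A2: 0.13 × 6.5 = 0.845
CYP2B6: 0.28 × 0.08 = 0.0224
Other: 0.24 (unchanged)
New clearance relative to baseline: 0.49 + 0.845 + 0.0224 + 0.24 = 1.5974.
Net AUC ratio = 1 / 1.5974 = 0.63.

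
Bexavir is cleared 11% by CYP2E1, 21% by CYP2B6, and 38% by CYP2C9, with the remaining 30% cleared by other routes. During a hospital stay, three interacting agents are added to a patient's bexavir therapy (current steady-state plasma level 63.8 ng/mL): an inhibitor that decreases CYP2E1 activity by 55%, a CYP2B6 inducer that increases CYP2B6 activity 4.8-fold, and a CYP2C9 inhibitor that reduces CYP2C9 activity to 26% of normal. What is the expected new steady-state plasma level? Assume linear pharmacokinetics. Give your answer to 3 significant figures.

The CYP2E1 pathway (11% of clearance) drops to 0.45× activity: 0.11 × 0.45 = 0.0495.
The CYP2B6 pathway (21% of clearance) increases to 4.8× activity: 0.21 × 4.8 = 1.008.
The CYP2C9 pathway (38% of clearance) falls to 0.26× activity: 0.38 × 0.26 = 0.0988.
The remaining 30% of clearance is unaffected.
Relative clearance = 0.0495 + 1.008 + 0.0988 + 0.3 = 1.4563.
Dividing the baseline by the relative clearance: 63.8 / 1.4563 = 43.8 ng/mL.

43.8 ng/mL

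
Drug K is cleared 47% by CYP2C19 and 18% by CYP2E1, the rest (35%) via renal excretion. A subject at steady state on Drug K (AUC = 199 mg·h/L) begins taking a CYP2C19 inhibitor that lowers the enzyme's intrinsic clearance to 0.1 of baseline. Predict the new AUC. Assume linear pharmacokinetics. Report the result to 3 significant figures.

The CYP2C19 pathway (47% of clearance) is reduced to 0.1× activity: 0.47 × 0.1 = 0.047.
CYP2E1 (18%) and the residual 35% are unaffected.
Relative clearance = 0.047 + 0.18 + 0.35 = 0.577.
With dosing unchanged, AUC scales as 1/CL: 199 / 0.577 = 345 mg·h/L.

345 mg·h/L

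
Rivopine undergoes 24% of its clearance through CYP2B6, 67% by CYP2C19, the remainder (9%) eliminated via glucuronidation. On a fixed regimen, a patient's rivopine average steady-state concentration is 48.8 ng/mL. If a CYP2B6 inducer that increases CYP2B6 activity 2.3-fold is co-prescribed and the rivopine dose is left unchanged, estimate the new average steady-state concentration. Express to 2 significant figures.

37 ng/mL

The CYP2B6 pathway (24% of clearance) is boosted to 2.3× activity: 0.24 × 2.3 = 0.552.
CYP2C19 (67%) and the residual 9% are unaffected.
CL_new/CL_old = 0.552 + 0.67 + 0.09 = 1.312.
Average steady-state concentration ∝ 1/CL, so new value = 48.8 / 1.312 = 37 ng/mL.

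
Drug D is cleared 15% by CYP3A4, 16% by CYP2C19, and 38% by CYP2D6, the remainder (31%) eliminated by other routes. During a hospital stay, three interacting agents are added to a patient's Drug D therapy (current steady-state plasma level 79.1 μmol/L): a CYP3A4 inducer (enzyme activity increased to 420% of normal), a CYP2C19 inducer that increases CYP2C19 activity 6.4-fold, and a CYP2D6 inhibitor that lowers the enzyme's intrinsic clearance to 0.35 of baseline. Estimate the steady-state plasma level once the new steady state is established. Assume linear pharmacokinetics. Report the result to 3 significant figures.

The CYP3A4 pathway (15% of clearance) increases to 4.2× activity: 0.15 × 4.2 = 0.63.
The CYP2C19 pathway (16% of clearance) rises to 6.4× activity: 0.16 × 6.4 = 1.024.
The CYP2D6 pathway (38% of clearance) drops to 0.35× activity: 0.38 × 0.35 = 0.133.
Non-CYP routes (31%) are unchanged.
New clearance relative to baseline: 0.63 + 1.024 + 0.133 + 0.31 = 2.097.
Steady-state plasma level ∝ 1/CL: new value = 79.1 / 2.097 = 37.7 μmol/L.

37.7 μmol/L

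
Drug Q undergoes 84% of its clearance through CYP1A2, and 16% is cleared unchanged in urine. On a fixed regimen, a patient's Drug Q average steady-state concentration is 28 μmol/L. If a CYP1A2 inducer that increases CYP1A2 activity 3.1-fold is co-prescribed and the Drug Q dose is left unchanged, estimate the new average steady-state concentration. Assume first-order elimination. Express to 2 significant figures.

CYP1A2: 0.84 × 3.1 = 2.604
Other: 0.16 (unchanged)
CL_new/CL_old = 2.604 + 0.16 = 2.764.
Average steady-state concentration ∝ 1/CL, so new value = 28 / 2.764 = 10 μmol/L.

10 μmol/L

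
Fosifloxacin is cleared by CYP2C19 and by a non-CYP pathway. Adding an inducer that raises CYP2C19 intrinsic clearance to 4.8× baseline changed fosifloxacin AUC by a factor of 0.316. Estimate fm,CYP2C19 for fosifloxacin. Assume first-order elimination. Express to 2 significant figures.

0.57

CL'/CL = 1 / 0.316 = 3.165
4.8·fm + (1 − fm) = 3.165
fm = (3.165 − 1) / (4.8 − 1) = 0.57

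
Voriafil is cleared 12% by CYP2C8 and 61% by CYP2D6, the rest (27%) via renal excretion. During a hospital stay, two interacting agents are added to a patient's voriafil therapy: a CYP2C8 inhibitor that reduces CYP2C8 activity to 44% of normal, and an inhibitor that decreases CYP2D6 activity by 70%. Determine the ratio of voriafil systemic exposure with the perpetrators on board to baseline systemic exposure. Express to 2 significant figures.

The CYP2C8 pathway (12% of clearance) falls to 0.44× activity: 0.12 × 0.44 = 0.0528.
The CYP2D6 pathway (61% of clearance) falls to 0.3× activity: 0.61 × 0.3 = 0.183.
Non-CYP routes (27%) are unchanged.
CL_new/CL_old = 0.0528 + 0.183 + 0.27 = 0.5058.
Net systemic exposure ratio = 1 / 0.5058 = 2.0.

2.0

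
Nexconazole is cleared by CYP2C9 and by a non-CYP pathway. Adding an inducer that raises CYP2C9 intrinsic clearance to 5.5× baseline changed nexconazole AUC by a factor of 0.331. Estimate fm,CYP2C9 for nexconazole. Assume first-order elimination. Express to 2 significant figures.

0.45

Let x = fm,CYP2C9. Because AUC ∝ 1/CL, relative clearance rose to 1/0.331 = 3.021.
Only the CYP2C9 route changed, so 3.021 = x·5.5 + (1 − x), giving x = 0.45.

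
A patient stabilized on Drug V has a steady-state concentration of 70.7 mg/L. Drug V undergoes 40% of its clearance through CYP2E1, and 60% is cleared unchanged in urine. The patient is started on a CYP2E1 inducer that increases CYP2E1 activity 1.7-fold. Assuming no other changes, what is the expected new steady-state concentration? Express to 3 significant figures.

55.2 mg/L

The CYP2E1 pathway (40% of clearance) is boosted to 1.7× activity: 0.4 × 1.7 = 0.68.
The remaining 60% of clearance is unaffected.
New clearance relative to baseline: 0.68 + 0.6 = 1.28.
New steady-state concentration = baseline ÷ relative clearance = 70.7 / 1.28 = 55.2 mg/L.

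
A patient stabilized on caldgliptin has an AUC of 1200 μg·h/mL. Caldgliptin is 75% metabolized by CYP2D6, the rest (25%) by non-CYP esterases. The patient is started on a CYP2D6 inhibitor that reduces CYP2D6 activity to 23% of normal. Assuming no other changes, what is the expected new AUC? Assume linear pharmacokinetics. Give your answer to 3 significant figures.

2.84 × 10³ μg·h/mL

CYP2D6: 0.75 × 0.23 = 0.1725
Other: 0.25 (unchanged)
Relative clearance = 0.1725 + 0.25 = 0.4225.
With dosing unchanged, AUC scales as 1/CL: 1200 / 0.4225 = 2.84 × 10³ μg·h/mL.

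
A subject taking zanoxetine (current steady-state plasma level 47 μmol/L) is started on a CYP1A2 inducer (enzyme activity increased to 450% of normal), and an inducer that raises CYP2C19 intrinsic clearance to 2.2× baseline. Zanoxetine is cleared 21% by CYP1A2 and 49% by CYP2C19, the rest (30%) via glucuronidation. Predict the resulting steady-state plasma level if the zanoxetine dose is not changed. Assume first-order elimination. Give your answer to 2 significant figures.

The CYP1A2 pathway (21% of clearance) is boosted to 4.5× activity: 0.21 × 4.5 = 0.945.
The CYP2C19 pathway (49% of clearance) increases to 2.2× activity: 0.49 × 2.2 = 1.078.
The remaining 30% of clearance is unaffected.
New clearance relative to baseline: 0.945 + 1.078 + 0.3 = 2.323.
Steady-state plasma level ∝ 1/CL: new value = 47 / 2.323 = 20 μmol/L.

20 μmol/L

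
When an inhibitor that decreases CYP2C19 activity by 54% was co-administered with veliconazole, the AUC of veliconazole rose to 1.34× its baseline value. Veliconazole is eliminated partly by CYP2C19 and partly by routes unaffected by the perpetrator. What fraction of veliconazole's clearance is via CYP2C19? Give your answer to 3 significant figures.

0.470

Let fm be the CYP2C19 fraction. New clearance relative to baseline = fm × 0.46 + (1 − fm).
AUC ratio = 1 / (new CL fraction), so new CL fraction = 1 / 1.34 = 0.7463.
fm × 0.46 + 1 − fm = 0.7463  ⇒  fm × (0.46 − 1) = −0.2537  ⇒  fm = 0.470.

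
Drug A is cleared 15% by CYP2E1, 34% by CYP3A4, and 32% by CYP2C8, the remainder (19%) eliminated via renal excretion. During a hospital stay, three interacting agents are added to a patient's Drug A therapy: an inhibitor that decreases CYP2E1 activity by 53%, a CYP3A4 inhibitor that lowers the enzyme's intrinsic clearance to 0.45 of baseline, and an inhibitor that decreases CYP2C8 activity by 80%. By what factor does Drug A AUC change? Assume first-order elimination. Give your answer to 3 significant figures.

2.09

The CYP2E1 pathway (15% of clearance) falls to 0.47× activity: 0.15 × 0.47 = 0.0705.
The CYP3A4 pathway (34% of clearance) drops to 0.45× activity: 0.34 × 0.45 = 0.153.
The CYP2C8 pathway (32% of clearance) falls to 0.2× activity: 0.32 × 0.2 = 0.064.
The remaining 19% of clearance is unaffected.
CL_new/CL_old = 0.0705 + 0.153 + 0.064 + 0.19 = 0.4775.
Because AUC varies inversely with clearance, the combined effect is 1 / 0.4775 = 2.09.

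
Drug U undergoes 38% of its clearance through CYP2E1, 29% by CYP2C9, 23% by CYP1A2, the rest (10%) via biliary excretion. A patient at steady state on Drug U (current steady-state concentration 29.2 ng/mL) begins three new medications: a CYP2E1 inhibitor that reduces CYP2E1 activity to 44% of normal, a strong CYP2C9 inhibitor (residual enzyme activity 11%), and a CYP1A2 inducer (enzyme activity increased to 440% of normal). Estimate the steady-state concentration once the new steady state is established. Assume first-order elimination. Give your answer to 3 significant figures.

22.3 ng/mL

The CYP2E1 pathway (38% of clearance) is reduced to 0.44× activity: 0.38 × 0.44 = 0.1672.
The CYP2C9 pathway (29% of clearance) falls to 0.11× activity: 0.29 × 0.11 = 0.0319.
The CYP1A2 pathway (23% of clearance) increases to 4.4× activity: 0.23 × 4.4 = 1.012.
Non-CYP routes (10%) are unchanged.
Relative clearance = 0.1672 + 0.0319 + 1.012 + 0.1 = 1.3111.
Dividing the baseline by the relative clearance: 29.2 / 1.3111 = 22.3 ng/mL.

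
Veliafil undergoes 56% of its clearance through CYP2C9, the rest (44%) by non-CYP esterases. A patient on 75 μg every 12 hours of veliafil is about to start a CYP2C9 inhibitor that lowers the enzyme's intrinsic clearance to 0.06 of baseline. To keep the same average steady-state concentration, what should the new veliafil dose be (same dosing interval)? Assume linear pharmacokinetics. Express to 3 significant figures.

CYP2C9: 0.56 × 0.06 = 0.0336
Other: 0.44 (unchanged)
New clearance relative to baseline: 0.0336 + 0.44 = 0.4736.
Css,avg = (dose rate)/CL, so holding Css fixed requires dose ∝ CL: 75 × 0.4736 = 35.5 μg.

35.5 μg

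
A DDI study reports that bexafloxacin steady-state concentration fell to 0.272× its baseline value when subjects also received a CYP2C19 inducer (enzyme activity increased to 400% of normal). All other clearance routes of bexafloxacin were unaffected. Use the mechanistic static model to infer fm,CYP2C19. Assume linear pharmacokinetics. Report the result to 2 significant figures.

Write x for the fraction cleared via CYP2C19. The observed steady-state concentration change means clearance rose to 1/0.272 = 3.676 of baseline.
Only the CYP2C19 route changed, so 3.676 = x·4 + (1 − x), giving x = 0.89.

0.89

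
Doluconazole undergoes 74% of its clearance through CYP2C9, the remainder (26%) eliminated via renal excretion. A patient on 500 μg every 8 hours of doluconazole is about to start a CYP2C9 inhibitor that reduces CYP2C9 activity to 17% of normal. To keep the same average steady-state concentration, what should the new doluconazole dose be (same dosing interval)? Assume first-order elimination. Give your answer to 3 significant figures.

The CYP2C9 pathway (74% of clearance) is reduced to 0.17× activity: 0.74 × 0.17 = 0.1258.
Non-CYP routes (26%) are unchanged.
New clearance relative to baseline: 0.1258 + 0.26 = 0.3858.
Css,avg = (dose rate)/CL, so holding Css fixed requires dose ∝ CL: 500 × 0.3858 = 193 μg.

193 μg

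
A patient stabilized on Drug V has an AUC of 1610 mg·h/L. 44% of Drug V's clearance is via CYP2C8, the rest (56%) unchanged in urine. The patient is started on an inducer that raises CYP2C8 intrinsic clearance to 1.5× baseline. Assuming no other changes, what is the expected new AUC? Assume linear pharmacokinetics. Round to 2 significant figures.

CYP2C8: 0.44 × 1.5 = 0.66
Other: 0.56 (unchanged)
CL_new/CL_old = 0.66 + 0.56 = 1.22.
AUC ∝ 1/CL, so new value = 1610 / 1.22 = 1.3 × 10³ mg·h/L.

1.3 × 10³ mg·h/L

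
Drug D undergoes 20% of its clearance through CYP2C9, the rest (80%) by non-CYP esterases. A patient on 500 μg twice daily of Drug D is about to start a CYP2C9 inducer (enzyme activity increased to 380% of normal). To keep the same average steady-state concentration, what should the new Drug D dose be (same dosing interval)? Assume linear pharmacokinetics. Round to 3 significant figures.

The CYP2C9 pathway (20% of clearance) is boosted to 3.8× activity: 0.2 × 3.8 = 0.76.
Non-CYP routes (80%) are unchanged.
CL_new/CL_old = 0.76 + 0.8 = 1.56.
Exposure is unchanged when dose changes in proportion to clearance. New dose = 500 μg × 1.56 = 780 μg.

780 μg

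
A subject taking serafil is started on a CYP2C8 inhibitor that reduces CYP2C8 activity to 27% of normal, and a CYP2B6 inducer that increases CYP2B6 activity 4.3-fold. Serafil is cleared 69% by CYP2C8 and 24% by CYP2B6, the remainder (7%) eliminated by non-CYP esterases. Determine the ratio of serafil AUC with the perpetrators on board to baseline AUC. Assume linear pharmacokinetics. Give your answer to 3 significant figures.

The CYP2C8 pathway (69% of clearance) falls to 0.27× activity: 0.69 × 0.27 = 0.1863.
The CYP2B6 pathway (24% of clearance) rises to 4.3× activity: 0.24 × 4.3 = 1.032.
Non-CYP routes (7%) are unchanged.
CL_new/CL_old = 0.1863 + 1.032 + 0.07 = 1.2883.
Because AUC varies inversely with clearance, the combined effect is 1 / 1.2883 = 0.776.

0.776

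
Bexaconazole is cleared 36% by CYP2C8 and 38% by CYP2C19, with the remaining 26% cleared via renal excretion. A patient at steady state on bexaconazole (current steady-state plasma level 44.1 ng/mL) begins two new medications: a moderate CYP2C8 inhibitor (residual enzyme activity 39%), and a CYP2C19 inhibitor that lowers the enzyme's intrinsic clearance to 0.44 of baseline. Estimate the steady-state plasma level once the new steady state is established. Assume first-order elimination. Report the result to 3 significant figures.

CYP2C8: 0.36 × 0.39 = 0.1404
CYP2C19: 0.38 × 0.44 = 0.1672
Other: 0.26 (unchanged)
CL_new/CL_old = 0.1404 + 0.1672 + 0.26 = 0.5676.
New steady-state plasma level = 44.1 / 0.5676 = 77.7 ng/mL (concentration scales inversely with clearance).

77.7 ng/mL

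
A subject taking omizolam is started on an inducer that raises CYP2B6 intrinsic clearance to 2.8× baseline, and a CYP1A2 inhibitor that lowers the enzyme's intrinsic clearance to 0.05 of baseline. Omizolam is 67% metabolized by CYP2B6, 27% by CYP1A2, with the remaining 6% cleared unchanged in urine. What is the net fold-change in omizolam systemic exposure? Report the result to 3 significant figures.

0.513

The CYP2B6 pathway (67% of clearance) rises to 2.8× activity: 0.67 × 2.8 = 1.876.
The CYP1A2 pathway (27% of clearance) drops to 0.05× activity: 0.27 × 0.05 = 0.0135.
Non-CYP routes (6%) are unchanged.
Relative clearance = 1.876 + 0.0135 + 0.06 = 1.9495.
Net systemic exposure ratio = 1 / 1.9495 = 0.513.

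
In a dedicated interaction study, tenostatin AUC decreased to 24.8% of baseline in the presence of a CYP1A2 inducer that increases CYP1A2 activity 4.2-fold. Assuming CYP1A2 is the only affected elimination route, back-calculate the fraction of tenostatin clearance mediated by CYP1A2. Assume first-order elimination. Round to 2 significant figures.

Write x for the fraction cleared via CYP1A2. The observed AUC change means clearance rose to 1/0.248 = 4.032 of baseline.
Setting x·4.2 + (1 − x) = 4.032 and solving: x = (4.032 − 1)/(4.2 − 1) = 0.95.

0.95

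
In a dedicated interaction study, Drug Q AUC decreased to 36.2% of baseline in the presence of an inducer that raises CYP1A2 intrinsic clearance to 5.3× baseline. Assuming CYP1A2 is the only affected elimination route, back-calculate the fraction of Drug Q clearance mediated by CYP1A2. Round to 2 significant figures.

CL'/CL = 1 / 0.362 = 2.762
5.3·fm + (1 − fm) = 2.762
fm = (2.762 − 1) / (5.3 − 1) = 0.41

0.41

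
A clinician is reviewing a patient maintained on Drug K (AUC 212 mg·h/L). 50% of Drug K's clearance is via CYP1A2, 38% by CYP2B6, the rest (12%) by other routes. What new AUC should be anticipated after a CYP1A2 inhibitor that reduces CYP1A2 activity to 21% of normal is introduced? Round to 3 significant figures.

CYP1A2: 0.5 × 0.21 = 0.105
CYP2B6: 0.38 (unchanged)
Other: 0.12 (unchanged)
Relative clearance = 0.105 + 0.38 + 0.12 = 0.605.
New AUC = baseline ÷ relative clearance = 212 / 0.605 = 350 mg·h/L.

350 mg·h/L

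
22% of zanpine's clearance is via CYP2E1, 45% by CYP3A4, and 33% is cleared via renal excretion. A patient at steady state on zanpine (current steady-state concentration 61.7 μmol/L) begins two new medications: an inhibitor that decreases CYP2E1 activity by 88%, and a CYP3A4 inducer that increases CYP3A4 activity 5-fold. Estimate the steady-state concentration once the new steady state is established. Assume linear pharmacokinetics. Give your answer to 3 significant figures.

The CYP2E1 pathway (22% of clearance) drops to 0.12× activity: 0.22 × 0.12 = 0.0264.
The CYP3A4 pathway (45% of clearance) increases to 5× activity: 0.45 × 5 = 2.25.
The remaining 33% of clearance is unaffected.
Relative clearance = 0.0264 + 2.25 + 0.33 = 2.6064.
Dividing the baseline by the relative clearance: 61.7 / 2.6064 = 23.7 μmol/L.

23.7 μmol/L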